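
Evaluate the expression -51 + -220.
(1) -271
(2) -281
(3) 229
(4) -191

-51 + -220 = -271
1) -271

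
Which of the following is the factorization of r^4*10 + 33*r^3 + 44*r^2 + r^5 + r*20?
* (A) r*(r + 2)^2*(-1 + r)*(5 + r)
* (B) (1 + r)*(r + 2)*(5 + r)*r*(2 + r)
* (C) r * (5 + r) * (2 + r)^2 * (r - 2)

We need to factor r^4*10 + 33*r^3 + 44*r^2 + r^5 + r*20.
The factored form is (1 + r)*(r + 2)*(5 + r)*r*(2 + r).
B) (1 + r)*(r + 2)*(5 + r)*r*(2 + r)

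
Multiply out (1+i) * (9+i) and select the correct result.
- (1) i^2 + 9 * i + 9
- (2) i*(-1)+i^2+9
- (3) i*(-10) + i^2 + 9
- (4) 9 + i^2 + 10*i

Expanding (1+i) * (9+i):
= 9 + i^2 + 10*i
4) 9 + i^2 + 10*i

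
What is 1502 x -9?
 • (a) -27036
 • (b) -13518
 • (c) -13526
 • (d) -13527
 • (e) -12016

1502 * -9 = -13518
b) -13518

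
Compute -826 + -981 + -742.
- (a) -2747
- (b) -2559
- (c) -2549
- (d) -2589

First: -826 + -981 = -1807
Then: -1807 + -742 = -2549
c) -2549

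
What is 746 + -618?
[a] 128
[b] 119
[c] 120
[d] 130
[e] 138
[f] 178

746 + -618 = 128
a) 128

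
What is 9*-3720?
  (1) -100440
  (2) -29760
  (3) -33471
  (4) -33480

9 * -3720 = -33480
4) -33480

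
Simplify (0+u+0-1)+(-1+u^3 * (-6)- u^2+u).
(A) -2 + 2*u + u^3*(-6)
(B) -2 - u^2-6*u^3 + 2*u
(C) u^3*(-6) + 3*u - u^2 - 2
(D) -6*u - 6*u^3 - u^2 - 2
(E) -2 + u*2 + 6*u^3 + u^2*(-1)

Adding the polynomials and combining like terms:
(0 + u + 0 - 1) + (-1 + u^3*(-6) - u^2 + u)
= -2 - u^2-6*u^3 + 2*u
B) -2 - u^2-6*u^3 + 2*u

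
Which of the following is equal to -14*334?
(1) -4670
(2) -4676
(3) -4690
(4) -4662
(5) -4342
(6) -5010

-14 * 334 = -4676
2) -4676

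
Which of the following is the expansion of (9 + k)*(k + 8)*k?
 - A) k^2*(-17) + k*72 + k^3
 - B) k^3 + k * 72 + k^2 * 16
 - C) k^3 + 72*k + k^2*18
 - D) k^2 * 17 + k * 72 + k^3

Expanding (9 + k)*(k + 8)*k:
= k^2 * 17 + k * 72 + k^3
D) k^2 * 17 + k * 72 + k^3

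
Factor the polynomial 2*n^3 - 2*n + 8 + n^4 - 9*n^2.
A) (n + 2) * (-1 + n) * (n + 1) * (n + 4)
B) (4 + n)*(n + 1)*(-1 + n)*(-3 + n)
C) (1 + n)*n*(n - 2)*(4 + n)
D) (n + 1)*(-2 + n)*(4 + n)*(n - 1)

We need to factor 2*n^3 - 2*n + 8 + n^4 - 9*n^2.
The factored form is (n + 1)*(-2 + n)*(4 + n)*(n - 1).
D) (n + 1)*(-2 + n)*(4 + n)*(n - 1)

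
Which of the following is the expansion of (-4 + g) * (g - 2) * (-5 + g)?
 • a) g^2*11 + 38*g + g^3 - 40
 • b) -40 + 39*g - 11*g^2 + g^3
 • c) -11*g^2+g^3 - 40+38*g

Expanding (-4 + g) * (g - 2) * (-5 + g):
= -11*g^2+g^3 - 40+38*g
c) -11*g^2+g^3 - 40+38*g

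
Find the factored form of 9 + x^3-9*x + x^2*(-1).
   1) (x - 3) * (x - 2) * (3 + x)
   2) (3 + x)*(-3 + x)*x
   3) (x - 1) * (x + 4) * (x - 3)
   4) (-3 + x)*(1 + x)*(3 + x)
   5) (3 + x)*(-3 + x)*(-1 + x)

We need to factor 9 + x^3-9*x + x^2*(-1).
The factored form is (3 + x)*(-3 + x)*(-1 + x).
5) (3 + x)*(-3 + x)*(-1 + x)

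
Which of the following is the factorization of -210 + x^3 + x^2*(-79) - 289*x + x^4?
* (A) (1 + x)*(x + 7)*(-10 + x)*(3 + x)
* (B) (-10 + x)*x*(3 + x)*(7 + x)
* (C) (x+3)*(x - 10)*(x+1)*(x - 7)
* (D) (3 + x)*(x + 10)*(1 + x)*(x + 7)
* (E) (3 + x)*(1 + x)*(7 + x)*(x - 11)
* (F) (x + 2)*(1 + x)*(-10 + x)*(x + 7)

We need to factor -210 + x^3 + x^2*(-79) - 289*x + x^4.
The factored form is (1 + x)*(x + 7)*(-10 + x)*(3 + x).
A) (1 + x)*(x + 7)*(-10 + x)*(3 + x)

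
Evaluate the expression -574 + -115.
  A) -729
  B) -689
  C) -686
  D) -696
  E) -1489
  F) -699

-574 + -115 = -689
B) -689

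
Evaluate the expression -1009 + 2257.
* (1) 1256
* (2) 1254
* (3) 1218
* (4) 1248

-1009 + 2257 = 1248
4) 1248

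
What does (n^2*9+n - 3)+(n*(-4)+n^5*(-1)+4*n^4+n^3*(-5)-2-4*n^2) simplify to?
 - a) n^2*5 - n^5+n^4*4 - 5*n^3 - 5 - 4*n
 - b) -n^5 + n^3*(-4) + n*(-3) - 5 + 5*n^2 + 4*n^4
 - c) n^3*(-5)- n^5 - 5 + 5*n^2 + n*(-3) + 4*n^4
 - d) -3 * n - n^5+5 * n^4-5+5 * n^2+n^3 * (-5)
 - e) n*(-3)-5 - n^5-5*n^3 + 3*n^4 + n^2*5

Adding the polynomials and combining like terms:
(n^2*9 + n - 3) + (n*(-4) + n^5*(-1) + 4*n^4 + n^3*(-5) - 2 - 4*n^2)
= n^3*(-5)- n^5 - 5 + 5*n^2 + n*(-3) + 4*n^4
c) n^3*(-5)- n^5 - 5 + 5*n^2 + n*(-3) + 4*n^4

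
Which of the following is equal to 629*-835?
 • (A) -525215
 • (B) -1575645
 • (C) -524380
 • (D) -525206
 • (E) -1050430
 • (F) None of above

629 * -835 = -525215
A) -525215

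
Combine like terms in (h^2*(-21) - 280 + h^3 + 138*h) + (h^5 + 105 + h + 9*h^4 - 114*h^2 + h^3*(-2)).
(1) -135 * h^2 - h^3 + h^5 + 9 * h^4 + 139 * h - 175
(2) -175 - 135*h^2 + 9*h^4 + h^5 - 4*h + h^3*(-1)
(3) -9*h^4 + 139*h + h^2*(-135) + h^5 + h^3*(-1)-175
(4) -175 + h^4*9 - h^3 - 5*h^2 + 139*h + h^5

Adding the polynomials and combining like terms:
(h^2*(-21) - 280 + h^3 + 138*h) + (h^5 + 105 + h + 9*h^4 - 114*h^2 + h^3*(-2))
= -135 * h^2 - h^3 + h^5 + 9 * h^4 + 139 * h - 175
1) -135 * h^2 - h^3 + h^5 + 9 * h^4 + 139 * h - 175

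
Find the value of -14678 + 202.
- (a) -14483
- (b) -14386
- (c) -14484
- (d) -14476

-14678 + 202 = -14476
d) -14476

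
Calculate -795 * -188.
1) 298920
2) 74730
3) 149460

-795 * -188 = 149460
3) 149460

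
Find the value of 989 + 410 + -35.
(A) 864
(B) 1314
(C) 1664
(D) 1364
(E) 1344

First: 989 + 410 = 1399
Then: 1399 + -35 = 1364
D) 1364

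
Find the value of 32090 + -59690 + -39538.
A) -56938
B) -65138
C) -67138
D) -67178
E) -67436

First: 32090 + -59690 = -27600
Then: -27600 + -39538 = -67138
C) -67138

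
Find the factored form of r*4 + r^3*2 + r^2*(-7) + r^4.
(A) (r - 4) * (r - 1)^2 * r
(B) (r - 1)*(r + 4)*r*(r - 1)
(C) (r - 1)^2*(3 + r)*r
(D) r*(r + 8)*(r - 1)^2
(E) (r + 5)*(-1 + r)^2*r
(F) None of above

We need to factor r*4 + r^3*2 + r^2*(-7) + r^4.
The factored form is (r - 1)*(r + 4)*r*(r - 1).
B) (r - 1)*(r + 4)*r*(r - 1)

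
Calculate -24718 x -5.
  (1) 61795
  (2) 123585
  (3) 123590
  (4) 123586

-24718 * -5 = 123590
3) 123590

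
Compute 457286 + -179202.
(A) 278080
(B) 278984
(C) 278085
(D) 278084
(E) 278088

457286 + -179202 = 278084
D) 278084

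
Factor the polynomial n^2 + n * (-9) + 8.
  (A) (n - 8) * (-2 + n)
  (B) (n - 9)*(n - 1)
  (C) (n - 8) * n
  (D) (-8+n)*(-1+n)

We need to factor n^2 + n * (-9) + 8.
The factored form is (-8+n)*(-1+n).
D) (-8+n)*(-1+n)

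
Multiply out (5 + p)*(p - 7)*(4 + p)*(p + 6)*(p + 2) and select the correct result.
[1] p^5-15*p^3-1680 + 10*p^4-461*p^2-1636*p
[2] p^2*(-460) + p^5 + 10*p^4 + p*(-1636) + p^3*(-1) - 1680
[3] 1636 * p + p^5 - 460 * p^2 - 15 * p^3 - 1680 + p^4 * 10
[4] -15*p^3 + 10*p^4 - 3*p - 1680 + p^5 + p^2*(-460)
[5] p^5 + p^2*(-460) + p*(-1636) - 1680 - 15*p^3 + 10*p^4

Expanding (5 + p)*(p - 7)*(4 + p)*(p + 6)*(p + 2):
= p^5 + p^2*(-460) + p*(-1636) - 1680 - 15*p^3 + 10*p^4
5) p^5 + p^2*(-460) + p*(-1636) - 1680 - 15*p^3 + 10*p^4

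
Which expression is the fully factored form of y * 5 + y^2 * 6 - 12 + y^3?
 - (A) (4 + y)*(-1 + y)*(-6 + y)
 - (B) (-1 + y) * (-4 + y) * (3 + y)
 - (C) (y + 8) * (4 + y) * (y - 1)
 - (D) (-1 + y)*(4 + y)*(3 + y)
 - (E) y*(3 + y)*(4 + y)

We need to factor y * 5 + y^2 * 6 - 12 + y^3.
The factored form is (-1 + y)*(4 + y)*(3 + y).
D) (-1 + y)*(4 + y)*(3 + y)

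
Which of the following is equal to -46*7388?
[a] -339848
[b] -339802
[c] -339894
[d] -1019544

-46 * 7388 = -339848
a) -339848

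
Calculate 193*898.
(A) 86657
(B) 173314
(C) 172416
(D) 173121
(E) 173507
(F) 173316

193 * 898 = 173314
B) 173314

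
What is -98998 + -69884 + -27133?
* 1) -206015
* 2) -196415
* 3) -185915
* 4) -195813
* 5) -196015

First: -98998 + -69884 = -168882
Then: -168882 + -27133 = -196015
5) -196015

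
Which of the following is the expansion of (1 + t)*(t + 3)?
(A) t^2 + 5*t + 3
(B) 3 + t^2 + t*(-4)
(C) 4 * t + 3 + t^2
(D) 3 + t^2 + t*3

Expanding (1 + t)*(t + 3):
= 4 * t + 3 + t^2
C) 4 * t + 3 + t^2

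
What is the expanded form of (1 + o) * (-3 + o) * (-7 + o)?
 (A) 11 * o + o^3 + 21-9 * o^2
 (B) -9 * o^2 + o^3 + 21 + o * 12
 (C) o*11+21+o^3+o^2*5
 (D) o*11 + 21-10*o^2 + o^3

Expanding (1 + o) * (-3 + o) * (-7 + o):
= 11 * o + o^3 + 21-9 * o^2
A) 11 * o + o^3 + 21-9 * o^2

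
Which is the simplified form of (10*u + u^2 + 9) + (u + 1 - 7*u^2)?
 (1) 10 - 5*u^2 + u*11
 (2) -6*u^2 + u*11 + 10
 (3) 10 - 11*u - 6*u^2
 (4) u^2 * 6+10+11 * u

Adding the polynomials and combining like terms:
(10*u + u^2 + 9) + (u + 1 - 7*u^2)
= -6*u^2 + u*11 + 10
2) -6*u^2 + u*11 + 10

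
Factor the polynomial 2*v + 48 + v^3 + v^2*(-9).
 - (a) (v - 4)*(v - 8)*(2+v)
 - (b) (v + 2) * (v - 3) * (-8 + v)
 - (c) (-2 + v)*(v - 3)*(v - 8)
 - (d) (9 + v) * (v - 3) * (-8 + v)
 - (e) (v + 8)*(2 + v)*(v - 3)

We need to factor 2*v + 48 + v^3 + v^2*(-9).
The factored form is (v + 2) * (v - 3) * (-8 + v).
b) (v + 2) * (v - 3) * (-8 + v)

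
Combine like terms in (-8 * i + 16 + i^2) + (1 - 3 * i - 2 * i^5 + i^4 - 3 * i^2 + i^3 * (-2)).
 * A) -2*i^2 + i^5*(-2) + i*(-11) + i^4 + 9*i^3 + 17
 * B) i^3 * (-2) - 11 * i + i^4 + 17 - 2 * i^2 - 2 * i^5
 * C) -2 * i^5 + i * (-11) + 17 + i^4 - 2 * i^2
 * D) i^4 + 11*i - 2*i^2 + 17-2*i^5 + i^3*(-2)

Adding the polynomials and combining like terms:
(-8*i + 16 + i^2) + (1 - 3*i - 2*i^5 + i^4 - 3*i^2 + i^3*(-2))
= i^3 * (-2) - 11 * i + i^4 + 17 - 2 * i^2 - 2 * i^5
B) i^3 * (-2) - 11 * i + i^4 + 17 - 2 * i^2 - 2 * i^5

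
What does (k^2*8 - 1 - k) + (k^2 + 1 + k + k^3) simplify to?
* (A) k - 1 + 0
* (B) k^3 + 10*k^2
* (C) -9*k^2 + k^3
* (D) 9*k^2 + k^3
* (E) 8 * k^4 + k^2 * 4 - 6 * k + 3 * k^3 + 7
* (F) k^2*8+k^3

Adding the polynomials and combining like terms:
(k^2*8 - 1 - k) + (k^2 + 1 + k + k^3)
= 9*k^2 + k^3
D) 9*k^2 + k^3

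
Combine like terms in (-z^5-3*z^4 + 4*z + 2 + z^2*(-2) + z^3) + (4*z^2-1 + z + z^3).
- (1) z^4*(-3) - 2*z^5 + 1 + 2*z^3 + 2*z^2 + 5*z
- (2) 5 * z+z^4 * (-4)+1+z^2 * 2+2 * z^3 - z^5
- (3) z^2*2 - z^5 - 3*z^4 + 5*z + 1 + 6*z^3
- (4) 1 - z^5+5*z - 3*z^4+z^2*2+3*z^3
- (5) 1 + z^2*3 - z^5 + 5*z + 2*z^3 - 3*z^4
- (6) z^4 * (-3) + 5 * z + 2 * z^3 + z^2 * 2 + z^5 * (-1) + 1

Adding the polynomials and combining like terms:
(-z^5 - 3*z^4 + 4*z + 2 + z^2*(-2) + z^3) + (4*z^2 - 1 + z + z^3)
= z^4 * (-3) + 5 * z + 2 * z^3 + z^2 * 2 + z^5 * (-1) + 1
6) z^4 * (-3) + 5 * z + 2 * z^3 + z^2 * 2 + z^5 * (-1) + 1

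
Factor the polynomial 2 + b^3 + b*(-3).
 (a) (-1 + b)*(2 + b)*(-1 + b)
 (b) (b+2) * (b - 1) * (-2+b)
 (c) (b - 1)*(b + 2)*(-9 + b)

We need to factor 2 + b^3 + b*(-3).
The factored form is (-1 + b)*(2 + b)*(-1 + b).
a) (-1 + b)*(2 + b)*(-1 + b)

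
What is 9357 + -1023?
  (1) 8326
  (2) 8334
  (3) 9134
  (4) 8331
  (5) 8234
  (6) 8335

9357 + -1023 = 8334
2) 8334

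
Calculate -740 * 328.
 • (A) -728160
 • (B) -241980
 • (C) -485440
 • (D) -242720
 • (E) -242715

-740 * 328 = -242720
D) -242720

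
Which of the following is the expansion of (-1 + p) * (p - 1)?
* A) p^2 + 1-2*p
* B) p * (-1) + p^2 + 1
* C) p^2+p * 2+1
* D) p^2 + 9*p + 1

Expanding (-1 + p) * (p - 1):
= p^2 + 1-2*p
A) p^2 + 1-2*p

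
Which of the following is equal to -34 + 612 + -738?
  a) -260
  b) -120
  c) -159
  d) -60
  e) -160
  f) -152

First: -34 + 612 = 578
Then: 578 + -738 = -160
e) -160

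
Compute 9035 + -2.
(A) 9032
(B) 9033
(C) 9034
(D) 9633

9035 + -2 = 9033
B) 9033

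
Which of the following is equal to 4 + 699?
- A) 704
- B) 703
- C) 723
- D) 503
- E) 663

4 + 699 = 703
B) 703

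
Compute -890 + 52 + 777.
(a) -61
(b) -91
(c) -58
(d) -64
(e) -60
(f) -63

First: -890 + 52 = -838
Then: -838 + 777 = -61
a) -61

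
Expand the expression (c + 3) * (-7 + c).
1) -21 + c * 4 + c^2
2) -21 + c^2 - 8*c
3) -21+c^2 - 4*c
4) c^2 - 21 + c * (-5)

Expanding (c + 3) * (-7 + c):
= -21+c^2 - 4*c
3) -21+c^2 - 4*c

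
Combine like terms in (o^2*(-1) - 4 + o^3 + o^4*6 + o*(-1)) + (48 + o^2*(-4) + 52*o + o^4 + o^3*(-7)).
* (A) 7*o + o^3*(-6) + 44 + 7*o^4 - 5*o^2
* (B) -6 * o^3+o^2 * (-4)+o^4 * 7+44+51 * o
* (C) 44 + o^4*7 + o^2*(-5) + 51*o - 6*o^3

Adding the polynomials and combining like terms:
(o^2*(-1) - 4 + o^3 + o^4*6 + o*(-1)) + (48 + o^2*(-4) + 52*o + o^4 + o^3*(-7))
= 44 + o^4*7 + o^2*(-5) + 51*o - 6*o^3
C) 44 + o^4*7 + o^2*(-5) + 51*o - 6*o^3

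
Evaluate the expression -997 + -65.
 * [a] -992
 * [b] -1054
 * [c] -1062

-997 + -65 = -1062
c) -1062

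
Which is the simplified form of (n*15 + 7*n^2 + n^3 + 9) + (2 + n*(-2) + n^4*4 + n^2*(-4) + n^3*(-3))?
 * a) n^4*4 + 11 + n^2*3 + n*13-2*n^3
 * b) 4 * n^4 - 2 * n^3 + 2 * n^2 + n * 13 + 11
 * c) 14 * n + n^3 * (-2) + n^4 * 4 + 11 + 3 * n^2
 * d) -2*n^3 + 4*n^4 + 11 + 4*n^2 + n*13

Adding the polynomials and combining like terms:
(n*15 + 7*n^2 + n^3 + 9) + (2 + n*(-2) + n^4*4 + n^2*(-4) + n^3*(-3))
= n^4*4 + 11 + n^2*3 + n*13-2*n^3
a) n^4*4 + 11 + n^2*3 + n*13-2*n^3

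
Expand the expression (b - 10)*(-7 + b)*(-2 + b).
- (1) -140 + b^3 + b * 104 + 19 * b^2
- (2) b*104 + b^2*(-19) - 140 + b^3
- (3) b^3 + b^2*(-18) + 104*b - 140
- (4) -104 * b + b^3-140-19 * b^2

Expanding (b - 10)*(-7 + b)*(-2 + b):
= b*104 + b^2*(-19) - 140 + b^3
2) b*104 + b^2*(-19) - 140 + b^3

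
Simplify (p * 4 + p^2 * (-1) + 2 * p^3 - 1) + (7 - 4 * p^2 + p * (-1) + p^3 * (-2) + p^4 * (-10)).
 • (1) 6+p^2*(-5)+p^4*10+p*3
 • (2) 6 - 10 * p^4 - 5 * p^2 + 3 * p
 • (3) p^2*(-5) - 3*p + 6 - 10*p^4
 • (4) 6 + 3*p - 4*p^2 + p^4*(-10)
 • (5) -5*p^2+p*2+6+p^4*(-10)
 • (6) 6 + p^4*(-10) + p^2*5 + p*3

Adding the polynomials and combining like terms:
(p*4 + p^2*(-1) + 2*p^3 - 1) + (7 - 4*p^2 + p*(-1) + p^3*(-2) + p^4*(-10))
= 6 - 10 * p^4 - 5 * p^2 + 3 * p
2) 6 - 10 * p^4 - 5 * p^2 + 3 * p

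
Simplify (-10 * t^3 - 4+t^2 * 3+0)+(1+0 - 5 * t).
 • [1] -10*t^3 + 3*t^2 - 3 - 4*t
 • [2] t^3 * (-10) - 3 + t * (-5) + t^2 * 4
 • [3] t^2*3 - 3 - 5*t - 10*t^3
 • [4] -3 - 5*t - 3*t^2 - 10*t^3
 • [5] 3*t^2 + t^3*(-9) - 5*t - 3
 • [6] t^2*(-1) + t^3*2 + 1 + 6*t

Adding the polynomials and combining like terms:
(-10*t^3 - 4 + t^2*3 + 0) + (1 + 0 - 5*t)
= t^2*3 - 3 - 5*t - 10*t^3
3) t^2*3 - 3 - 5*t - 10*t^3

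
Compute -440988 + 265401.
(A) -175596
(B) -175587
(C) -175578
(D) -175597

-440988 + 265401 = -175587
B) -175587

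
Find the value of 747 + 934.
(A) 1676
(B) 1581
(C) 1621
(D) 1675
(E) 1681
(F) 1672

747 + 934 = 1681
E) 1681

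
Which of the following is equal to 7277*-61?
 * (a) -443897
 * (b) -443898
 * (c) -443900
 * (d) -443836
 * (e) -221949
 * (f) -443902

7277 * -61 = -443897
a) -443897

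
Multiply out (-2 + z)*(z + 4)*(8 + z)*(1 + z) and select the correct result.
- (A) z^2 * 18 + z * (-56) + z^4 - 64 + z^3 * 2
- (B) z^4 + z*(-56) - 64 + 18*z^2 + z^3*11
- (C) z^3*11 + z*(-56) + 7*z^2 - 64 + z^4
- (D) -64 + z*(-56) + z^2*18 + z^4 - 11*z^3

Expanding (-2 + z)*(z + 4)*(8 + z)*(1 + z):
= z^4 + z*(-56) - 64 + 18*z^2 + z^3*11
B) z^4 + z*(-56) - 64 + 18*z^2 + z^3*11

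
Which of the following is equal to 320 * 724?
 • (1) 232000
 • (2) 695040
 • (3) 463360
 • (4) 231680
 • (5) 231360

320 * 724 = 231680
4) 231680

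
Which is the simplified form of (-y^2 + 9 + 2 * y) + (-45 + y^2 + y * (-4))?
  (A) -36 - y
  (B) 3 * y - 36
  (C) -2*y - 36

Adding the polynomials and combining like terms:
(-y^2 + 9 + 2*y) + (-45 + y^2 + y*(-4))
= -2*y - 36
C) -2*y - 36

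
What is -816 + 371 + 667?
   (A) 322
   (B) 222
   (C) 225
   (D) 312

First: -816 + 371 = -445
Then: -445 + 667 = 222
B) 222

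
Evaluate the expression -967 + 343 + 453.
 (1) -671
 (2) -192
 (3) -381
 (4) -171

First: -967 + 343 = -624
Then: -624 + 453 = -171
4) -171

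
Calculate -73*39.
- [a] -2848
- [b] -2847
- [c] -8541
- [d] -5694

-73 * 39 = -2847
b) -2847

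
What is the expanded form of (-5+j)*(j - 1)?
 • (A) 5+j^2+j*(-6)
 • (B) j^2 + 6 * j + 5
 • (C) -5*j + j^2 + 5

Expanding (-5+j)*(j - 1):
= 5+j^2+j*(-6)
A) 5+j^2+j*(-6)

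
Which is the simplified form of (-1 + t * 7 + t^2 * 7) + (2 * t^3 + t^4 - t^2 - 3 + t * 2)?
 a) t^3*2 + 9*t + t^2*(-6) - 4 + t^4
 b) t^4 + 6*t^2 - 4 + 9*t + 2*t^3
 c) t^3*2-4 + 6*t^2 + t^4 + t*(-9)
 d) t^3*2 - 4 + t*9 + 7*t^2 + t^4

Adding the polynomials and combining like terms:
(-1 + t*7 + t^2*7) + (2*t^3 + t^4 - t^2 - 3 + t*2)
= t^4 + 6*t^2 - 4 + 9*t + 2*t^3
b) t^4 + 6*t^2 - 4 + 9*t + 2*t^3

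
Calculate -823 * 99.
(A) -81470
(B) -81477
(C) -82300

-823 * 99 = -81477
B) -81477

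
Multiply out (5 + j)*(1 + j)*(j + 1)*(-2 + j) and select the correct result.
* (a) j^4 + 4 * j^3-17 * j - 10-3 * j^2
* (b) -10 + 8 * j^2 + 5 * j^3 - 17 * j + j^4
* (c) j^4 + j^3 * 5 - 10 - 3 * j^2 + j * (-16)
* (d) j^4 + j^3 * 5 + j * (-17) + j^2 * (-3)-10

Expanding (5 + j)*(1 + j)*(j + 1)*(-2 + j):
= j^4 + j^3 * 5 + j * (-17) + j^2 * (-3)-10
d) j^4 + j^3 * 5 + j * (-17) + j^2 * (-3)-10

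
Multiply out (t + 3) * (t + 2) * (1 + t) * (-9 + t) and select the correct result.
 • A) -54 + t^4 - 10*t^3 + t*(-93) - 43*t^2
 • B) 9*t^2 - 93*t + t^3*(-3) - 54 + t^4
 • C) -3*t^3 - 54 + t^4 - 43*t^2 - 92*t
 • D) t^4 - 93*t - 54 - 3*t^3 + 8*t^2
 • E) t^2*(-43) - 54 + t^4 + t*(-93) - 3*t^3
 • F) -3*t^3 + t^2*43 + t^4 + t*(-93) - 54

Expanding (t + 3) * (t + 2) * (1 + t) * (-9 + t):
= t^2*(-43) - 54 + t^4 + t*(-93) - 3*t^3
E) t^2*(-43) - 54 + t^4 + t*(-93) - 3*t^3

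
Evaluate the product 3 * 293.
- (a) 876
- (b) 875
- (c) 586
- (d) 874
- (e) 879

3 * 293 = 879
e) 879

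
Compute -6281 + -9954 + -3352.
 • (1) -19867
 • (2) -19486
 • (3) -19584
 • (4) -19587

First: -6281 + -9954 = -16235
Then: -16235 + -3352 = -19587
4) -19587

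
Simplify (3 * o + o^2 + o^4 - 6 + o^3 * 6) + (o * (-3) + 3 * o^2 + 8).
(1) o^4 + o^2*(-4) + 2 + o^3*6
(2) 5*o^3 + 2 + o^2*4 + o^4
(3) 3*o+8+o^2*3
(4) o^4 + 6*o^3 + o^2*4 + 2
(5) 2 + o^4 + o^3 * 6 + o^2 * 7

Adding the polynomials and combining like terms:
(3*o + o^2 + o^4 - 6 + o^3*6) + (o*(-3) + 3*o^2 + 8)
= o^4 + 6*o^3 + o^2*4 + 2
4) o^4 + 6*o^3 + o^2*4 + 2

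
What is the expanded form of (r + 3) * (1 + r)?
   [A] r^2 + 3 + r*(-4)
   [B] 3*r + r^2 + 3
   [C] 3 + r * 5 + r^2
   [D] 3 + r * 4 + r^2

Expanding (r + 3) * (1 + r):
= 3 + r * 4 + r^2
D) 3 + r * 4 + r^2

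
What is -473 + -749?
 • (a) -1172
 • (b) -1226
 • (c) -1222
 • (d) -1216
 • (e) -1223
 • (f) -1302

-473 + -749 = -1222
c) -1222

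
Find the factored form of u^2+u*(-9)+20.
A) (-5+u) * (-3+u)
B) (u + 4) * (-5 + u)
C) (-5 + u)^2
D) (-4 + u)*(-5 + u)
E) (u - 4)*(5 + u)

We need to factor u^2+u*(-9)+20.
The factored form is (-4 + u)*(-5 + u).
D) (-4 + u)*(-5 + u)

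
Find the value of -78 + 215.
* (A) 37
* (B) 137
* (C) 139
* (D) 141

-78 + 215 = 137
B) 137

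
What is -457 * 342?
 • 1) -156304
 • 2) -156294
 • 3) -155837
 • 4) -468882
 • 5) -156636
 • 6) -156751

-457 * 342 = -156294
2) -156294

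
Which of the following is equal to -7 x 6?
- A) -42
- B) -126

-7 * 6 = -42
A) -42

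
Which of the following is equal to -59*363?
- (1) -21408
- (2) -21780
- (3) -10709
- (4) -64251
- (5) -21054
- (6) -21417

-59 * 363 = -21417
6) -21417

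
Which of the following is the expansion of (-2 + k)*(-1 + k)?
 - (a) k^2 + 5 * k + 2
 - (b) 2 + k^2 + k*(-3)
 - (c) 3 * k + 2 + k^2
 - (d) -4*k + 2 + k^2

Expanding (-2 + k)*(-1 + k):
= 2 + k^2 + k*(-3)
b) 2 + k^2 + k*(-3)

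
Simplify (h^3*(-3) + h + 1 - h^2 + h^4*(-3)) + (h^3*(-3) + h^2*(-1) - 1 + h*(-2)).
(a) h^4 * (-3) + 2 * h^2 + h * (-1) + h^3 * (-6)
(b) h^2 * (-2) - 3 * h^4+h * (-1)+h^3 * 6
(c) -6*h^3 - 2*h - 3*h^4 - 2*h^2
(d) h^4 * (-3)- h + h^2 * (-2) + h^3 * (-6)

Adding the polynomials and combining like terms:
(h^3*(-3) + h + 1 - h^2 + h^4*(-3)) + (h^3*(-3) + h^2*(-1) - 1 + h*(-2))
= h^4 * (-3)- h + h^2 * (-2) + h^3 * (-6)
d) h^4 * (-3)- h + h^2 * (-2) + h^3 * (-6)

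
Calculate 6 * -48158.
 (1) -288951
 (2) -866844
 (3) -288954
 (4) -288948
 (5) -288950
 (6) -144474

6 * -48158 = -288948
4) -288948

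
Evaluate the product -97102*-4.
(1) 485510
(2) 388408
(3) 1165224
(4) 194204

-97102 * -4 = 388408
2) 388408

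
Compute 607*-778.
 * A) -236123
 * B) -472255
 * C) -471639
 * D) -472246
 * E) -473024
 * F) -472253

607 * -778 = -472246
D) -472246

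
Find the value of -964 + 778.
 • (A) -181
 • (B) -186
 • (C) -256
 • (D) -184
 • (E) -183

-964 + 778 = -186
B) -186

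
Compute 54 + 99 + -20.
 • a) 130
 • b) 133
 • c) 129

First: 54 + 99 = 153
Then: 153 + -20 = 133
b) 133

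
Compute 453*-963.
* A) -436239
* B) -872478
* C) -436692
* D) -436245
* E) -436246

453 * -963 = -436239
A) -436239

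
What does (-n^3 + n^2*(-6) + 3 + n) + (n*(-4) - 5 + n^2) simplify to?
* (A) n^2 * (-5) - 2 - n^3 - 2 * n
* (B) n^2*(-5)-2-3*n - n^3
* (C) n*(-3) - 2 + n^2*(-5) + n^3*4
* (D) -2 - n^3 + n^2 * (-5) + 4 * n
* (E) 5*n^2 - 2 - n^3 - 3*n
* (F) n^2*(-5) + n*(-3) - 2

Adding the polynomials and combining like terms:
(-n^3 + n^2*(-6) + 3 + n) + (n*(-4) - 5 + n^2)
= n^2*(-5)-2-3*n - n^3
B) n^2*(-5)-2-3*n - n^3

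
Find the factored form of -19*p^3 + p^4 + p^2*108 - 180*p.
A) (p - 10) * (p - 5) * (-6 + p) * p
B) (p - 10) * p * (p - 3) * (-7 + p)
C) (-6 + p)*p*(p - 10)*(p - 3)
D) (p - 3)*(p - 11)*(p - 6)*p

We need to factor -19*p^3 + p^4 + p^2*108 - 180*p.
The factored form is (-6 + p)*p*(p - 10)*(p - 3).
C) (-6 + p)*p*(p - 10)*(p - 3)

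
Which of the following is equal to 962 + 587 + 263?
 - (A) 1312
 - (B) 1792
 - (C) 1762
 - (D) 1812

First: 962 + 587 = 1549
Then: 1549 + 263 = 1812
D) 1812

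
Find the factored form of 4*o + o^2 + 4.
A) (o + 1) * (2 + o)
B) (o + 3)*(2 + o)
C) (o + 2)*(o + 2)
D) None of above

We need to factor 4*o + o^2 + 4.
The factored form is (o + 2)*(o + 2).
C) (o + 2)*(o + 2)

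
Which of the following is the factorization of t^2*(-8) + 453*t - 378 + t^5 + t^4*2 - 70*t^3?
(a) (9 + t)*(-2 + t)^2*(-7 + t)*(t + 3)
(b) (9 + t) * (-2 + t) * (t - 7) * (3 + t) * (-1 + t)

We need to factor t^2*(-8) + 453*t - 378 + t^5 + t^4*2 - 70*t^3.
The factored form is (9 + t) * (-2 + t) * (t - 7) * (3 + t) * (-1 + t).
b) (9 + t) * (-2 + t) * (t - 7) * (3 + t) * (-1 + t)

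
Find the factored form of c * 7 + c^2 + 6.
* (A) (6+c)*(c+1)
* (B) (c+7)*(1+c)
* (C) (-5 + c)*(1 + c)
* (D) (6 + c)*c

We need to factor c * 7 + c^2 + 6.
The factored form is (6+c)*(c+1).
A) (6+c)*(c+1)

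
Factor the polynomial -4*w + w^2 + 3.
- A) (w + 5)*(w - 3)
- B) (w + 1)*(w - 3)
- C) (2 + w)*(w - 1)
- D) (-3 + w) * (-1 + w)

We need to factor -4*w + w^2 + 3.
The factored form is (-3 + w) * (-1 + w).
D) (-3 + w) * (-1 + w)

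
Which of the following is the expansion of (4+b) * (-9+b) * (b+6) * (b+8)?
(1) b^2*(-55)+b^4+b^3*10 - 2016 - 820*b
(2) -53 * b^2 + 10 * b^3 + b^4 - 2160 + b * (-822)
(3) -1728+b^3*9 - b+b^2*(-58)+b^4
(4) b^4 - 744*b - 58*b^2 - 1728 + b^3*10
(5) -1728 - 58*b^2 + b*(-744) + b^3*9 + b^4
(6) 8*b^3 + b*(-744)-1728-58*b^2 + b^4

Expanding (4+b) * (-9+b) * (b+6) * (b+8):
= -1728 - 58*b^2 + b*(-744) + b^3*9 + b^4
5) -1728 - 58*b^2 + b*(-744) + b^3*9 + b^4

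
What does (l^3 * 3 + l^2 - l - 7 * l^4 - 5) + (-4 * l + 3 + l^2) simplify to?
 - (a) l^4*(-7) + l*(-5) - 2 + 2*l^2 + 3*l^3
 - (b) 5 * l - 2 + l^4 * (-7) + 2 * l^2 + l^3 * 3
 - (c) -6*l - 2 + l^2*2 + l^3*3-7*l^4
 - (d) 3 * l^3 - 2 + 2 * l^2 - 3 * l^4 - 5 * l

Adding the polynomials and combining like terms:
(l^3*3 + l^2 - l - 7*l^4 - 5) + (-4*l + 3 + l^2)
= l^4*(-7) + l*(-5) - 2 + 2*l^2 + 3*l^3
a) l^4*(-7) + l*(-5) - 2 + 2*l^2 + 3*l^3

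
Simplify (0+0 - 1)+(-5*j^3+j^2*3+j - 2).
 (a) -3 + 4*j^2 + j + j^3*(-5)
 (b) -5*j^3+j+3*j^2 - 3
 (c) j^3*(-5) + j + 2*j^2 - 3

Adding the polynomials and combining like terms:
(0 + 0 - 1) + (-5*j^3 + j^2*3 + j - 2)
= -5*j^3+j+3*j^2 - 3
b) -5*j^3+j+3*j^2 - 3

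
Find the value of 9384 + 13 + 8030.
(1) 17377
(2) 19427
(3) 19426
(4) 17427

First: 9384 + 13 = 9397
Then: 9397 + 8030 = 17427
4) 17427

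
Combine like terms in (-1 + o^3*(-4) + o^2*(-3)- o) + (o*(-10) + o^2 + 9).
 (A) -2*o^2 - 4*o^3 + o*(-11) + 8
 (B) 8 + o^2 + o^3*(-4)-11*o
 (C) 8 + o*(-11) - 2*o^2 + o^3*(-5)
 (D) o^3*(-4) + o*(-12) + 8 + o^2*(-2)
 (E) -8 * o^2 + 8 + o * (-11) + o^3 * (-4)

Adding the polynomials and combining like terms:
(-1 + o^3*(-4) + o^2*(-3) - o) + (o*(-10) + o^2 + 9)
= -2*o^2 - 4*o^3 + o*(-11) + 8
A) -2*o^2 - 4*o^3 + o*(-11) + 8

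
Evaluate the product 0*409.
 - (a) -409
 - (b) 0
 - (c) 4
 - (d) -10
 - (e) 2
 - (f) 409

0 * 409 = 0
b) 0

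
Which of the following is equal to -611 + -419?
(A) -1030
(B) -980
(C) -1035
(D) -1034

-611 + -419 = -1030
A) -1030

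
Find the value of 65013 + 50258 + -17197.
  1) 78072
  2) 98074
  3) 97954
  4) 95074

First: 65013 + 50258 = 115271
Then: 115271 + -17197 = 98074
2) 98074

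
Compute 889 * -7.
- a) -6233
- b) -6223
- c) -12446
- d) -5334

889 * -7 = -6223
b) -6223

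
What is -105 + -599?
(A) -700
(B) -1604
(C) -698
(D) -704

-105 + -599 = -704
D) -704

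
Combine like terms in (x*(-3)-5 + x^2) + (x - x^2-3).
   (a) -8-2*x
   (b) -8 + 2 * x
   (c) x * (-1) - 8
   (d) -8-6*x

Adding the polynomials and combining like terms:
(x*(-3) - 5 + x^2) + (x - x^2 - 3)
= -8-2*x
a) -8-2*x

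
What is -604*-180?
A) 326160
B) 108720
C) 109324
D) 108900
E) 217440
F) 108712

-604 * -180 = 108720
B) 108720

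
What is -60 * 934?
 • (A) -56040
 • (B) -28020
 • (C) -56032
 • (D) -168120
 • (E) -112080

-60 * 934 = -56040
A) -56040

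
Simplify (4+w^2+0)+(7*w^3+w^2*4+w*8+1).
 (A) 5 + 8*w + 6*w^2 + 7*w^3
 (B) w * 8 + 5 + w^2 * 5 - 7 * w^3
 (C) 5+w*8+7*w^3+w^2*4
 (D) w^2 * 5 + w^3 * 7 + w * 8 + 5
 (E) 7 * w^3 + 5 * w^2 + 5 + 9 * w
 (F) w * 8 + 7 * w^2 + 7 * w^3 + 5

Adding the polynomials and combining like terms:
(4 + w^2 + 0) + (7*w^3 + w^2*4 + w*8 + 1)
= w^2 * 5 + w^3 * 7 + w * 8 + 5
D) w^2 * 5 + w^3 * 7 + w * 8 + 5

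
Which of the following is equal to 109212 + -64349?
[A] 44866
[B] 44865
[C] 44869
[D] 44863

109212 + -64349 = 44863
D) 44863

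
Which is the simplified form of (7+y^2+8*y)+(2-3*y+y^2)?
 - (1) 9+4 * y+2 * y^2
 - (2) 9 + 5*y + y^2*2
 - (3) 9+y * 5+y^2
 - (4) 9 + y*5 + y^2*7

Adding the polynomials and combining like terms:
(7 + y^2 + 8*y) + (2 - 3*y + y^2)
= 9 + 5*y + y^2*2
2) 9 + 5*y + y^2*2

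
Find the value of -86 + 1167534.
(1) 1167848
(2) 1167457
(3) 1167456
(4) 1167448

-86 + 1167534 = 1167448
4) 1167448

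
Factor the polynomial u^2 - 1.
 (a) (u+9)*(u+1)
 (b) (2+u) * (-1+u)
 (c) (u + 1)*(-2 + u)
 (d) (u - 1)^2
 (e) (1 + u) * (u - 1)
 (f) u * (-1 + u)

We need to factor u^2 - 1.
The factored form is (1 + u) * (u - 1).
e) (1 + u) * (u - 1)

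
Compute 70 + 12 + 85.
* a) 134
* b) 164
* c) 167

First: 70 + 12 = 82
Then: 82 + 85 = 167
c) 167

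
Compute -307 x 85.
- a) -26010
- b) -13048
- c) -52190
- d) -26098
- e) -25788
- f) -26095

-307 * 85 = -26095
f) -26095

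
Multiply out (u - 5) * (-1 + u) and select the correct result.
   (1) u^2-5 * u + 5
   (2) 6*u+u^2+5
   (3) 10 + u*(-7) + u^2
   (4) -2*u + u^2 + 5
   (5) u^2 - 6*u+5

Expanding (u - 5) * (-1 + u):
= u^2 - 6*u+5
5) u^2 - 6*u+5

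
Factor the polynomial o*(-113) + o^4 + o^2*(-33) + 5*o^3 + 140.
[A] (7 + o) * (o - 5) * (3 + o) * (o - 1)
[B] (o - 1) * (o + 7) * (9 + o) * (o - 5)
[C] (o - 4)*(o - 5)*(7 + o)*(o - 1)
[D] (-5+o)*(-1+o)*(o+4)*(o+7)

We need to factor o*(-113) + o^4 + o^2*(-33) + 5*o^3 + 140.
The factored form is (-5+o)*(-1+o)*(o+4)*(o+7).
D) (-5+o)*(-1+o)*(o+4)*(o+7)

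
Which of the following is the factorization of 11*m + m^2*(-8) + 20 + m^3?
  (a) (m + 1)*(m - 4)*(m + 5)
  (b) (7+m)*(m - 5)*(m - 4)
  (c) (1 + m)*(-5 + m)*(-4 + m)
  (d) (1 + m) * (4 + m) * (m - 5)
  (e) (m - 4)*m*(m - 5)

We need to factor 11*m + m^2*(-8) + 20 + m^3.
The factored form is (1 + m)*(-5 + m)*(-4 + m).
c) (1 + m)*(-5 + m)*(-4 + m)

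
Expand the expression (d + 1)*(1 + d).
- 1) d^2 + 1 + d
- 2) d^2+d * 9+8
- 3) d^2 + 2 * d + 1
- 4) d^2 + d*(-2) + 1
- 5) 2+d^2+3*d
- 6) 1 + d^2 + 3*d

Expanding (d + 1)*(1 + d):
= d^2 + 2 * d + 1
3) d^2 + 2 * d + 1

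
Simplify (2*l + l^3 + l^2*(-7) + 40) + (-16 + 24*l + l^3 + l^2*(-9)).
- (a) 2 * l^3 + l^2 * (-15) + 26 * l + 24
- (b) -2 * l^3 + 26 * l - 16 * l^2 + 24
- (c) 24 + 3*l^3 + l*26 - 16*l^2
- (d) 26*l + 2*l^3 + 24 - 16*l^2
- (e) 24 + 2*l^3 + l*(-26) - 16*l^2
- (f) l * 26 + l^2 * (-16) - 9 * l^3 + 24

Adding the polynomials and combining like terms:
(2*l + l^3 + l^2*(-7) + 40) + (-16 + 24*l + l^3 + l^2*(-9))
= 26*l + 2*l^3 + 24 - 16*l^2
d) 26*l + 2*l^3 + 24 - 16*l^2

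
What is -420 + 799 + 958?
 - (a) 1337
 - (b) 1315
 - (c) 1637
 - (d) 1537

First: -420 + 799 = 379
Then: 379 + 958 = 1337
a) 1337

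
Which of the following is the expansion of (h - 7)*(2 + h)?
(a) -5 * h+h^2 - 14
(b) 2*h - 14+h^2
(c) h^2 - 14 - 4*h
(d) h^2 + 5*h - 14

Expanding (h - 7)*(2 + h):
= -5 * h+h^2 - 14
a) -5 * h+h^2 - 14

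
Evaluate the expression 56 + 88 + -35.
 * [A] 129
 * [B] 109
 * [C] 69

First: 56 + 88 = 144
Then: 144 + -35 = 109
B) 109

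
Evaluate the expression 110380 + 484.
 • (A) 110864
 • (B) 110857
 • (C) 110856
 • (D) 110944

110380 + 484 = 110864
A) 110864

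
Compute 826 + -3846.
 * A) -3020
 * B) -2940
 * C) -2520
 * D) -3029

826 + -3846 = -3020
A) -3020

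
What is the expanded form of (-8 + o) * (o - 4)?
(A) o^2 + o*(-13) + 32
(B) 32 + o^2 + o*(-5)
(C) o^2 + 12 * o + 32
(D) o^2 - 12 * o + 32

Expanding (-8 + o) * (o - 4):
= o^2 - 12 * o + 32
D) o^2 - 12 * o + 32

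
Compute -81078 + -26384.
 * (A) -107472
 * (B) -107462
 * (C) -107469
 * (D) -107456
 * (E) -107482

-81078 + -26384 = -107462
B) -107462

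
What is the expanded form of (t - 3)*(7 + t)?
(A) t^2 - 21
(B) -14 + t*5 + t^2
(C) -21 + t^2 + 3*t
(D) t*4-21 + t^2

Expanding (t - 3)*(7 + t):
= t*4-21 + t^2
D) t*4-21 + t^2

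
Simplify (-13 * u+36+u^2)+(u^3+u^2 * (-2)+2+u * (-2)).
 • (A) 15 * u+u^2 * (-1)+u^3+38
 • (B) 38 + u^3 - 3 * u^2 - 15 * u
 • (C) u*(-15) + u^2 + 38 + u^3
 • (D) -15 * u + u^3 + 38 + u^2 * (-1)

Adding the polynomials and combining like terms:
(-13*u + 36 + u^2) + (u^3 + u^2*(-2) + 2 + u*(-2))
= -15 * u + u^3 + 38 + u^2 * (-1)
D) -15 * u + u^3 + 38 + u^2 * (-1)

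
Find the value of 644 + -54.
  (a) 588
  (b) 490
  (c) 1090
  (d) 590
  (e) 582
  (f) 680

644 + -54 = 590
d) 590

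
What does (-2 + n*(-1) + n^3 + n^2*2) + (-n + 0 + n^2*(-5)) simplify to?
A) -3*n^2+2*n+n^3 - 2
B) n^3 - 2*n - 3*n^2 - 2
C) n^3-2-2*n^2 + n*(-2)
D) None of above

Adding the polynomials and combining like terms:
(-2 + n*(-1) + n^3 + n^2*2) + (-n + 0 + n^2*(-5))
= n^3 - 2*n - 3*n^2 - 2
B) n^3 - 2*n - 3*n^2 - 2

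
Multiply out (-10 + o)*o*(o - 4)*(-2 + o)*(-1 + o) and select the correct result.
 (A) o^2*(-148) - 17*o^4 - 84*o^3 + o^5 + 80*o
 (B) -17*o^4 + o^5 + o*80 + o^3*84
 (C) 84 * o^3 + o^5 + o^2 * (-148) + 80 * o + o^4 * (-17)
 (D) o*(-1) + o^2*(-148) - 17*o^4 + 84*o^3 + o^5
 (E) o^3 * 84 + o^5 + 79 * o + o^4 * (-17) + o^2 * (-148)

Expanding (-10 + o)*o*(o - 4)*(-2 + o)*(-1 + o):
= 84 * o^3 + o^5 + o^2 * (-148) + 80 * o + o^4 * (-17)
C) 84 * o^3 + o^5 + o^2 * (-148) + 80 * o + o^4 * (-17)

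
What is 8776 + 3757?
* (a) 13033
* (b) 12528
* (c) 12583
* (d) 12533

8776 + 3757 = 12533
d) 12533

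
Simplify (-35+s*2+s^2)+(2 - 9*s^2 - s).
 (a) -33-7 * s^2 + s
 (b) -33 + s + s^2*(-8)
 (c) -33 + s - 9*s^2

Adding the polynomials and combining like terms:
(-35 + s*2 + s^2) + (2 - 9*s^2 - s)
= -33 + s + s^2*(-8)
b) -33 + s + s^2*(-8)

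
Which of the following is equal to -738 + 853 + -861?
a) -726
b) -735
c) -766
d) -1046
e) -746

First: -738 + 853 = 115
Then: 115 + -861 = -746
e) -746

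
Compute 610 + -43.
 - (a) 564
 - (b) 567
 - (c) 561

610 + -43 = 567
b) 567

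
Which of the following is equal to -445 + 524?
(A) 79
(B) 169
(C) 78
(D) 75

-445 + 524 = 79
A) 79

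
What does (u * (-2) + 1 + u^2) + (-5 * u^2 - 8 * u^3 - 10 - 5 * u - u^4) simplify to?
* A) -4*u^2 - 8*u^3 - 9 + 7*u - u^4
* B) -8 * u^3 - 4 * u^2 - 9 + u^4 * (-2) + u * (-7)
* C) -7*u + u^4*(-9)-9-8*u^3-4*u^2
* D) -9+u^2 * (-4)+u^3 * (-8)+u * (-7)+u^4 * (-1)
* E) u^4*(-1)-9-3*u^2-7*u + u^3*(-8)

Adding the polynomials and combining like terms:
(u*(-2) + 1 + u^2) + (-5*u^2 - 8*u^3 - 10 - 5*u - u^4)
= -9+u^2 * (-4)+u^3 * (-8)+u * (-7)+u^4 * (-1)
D) -9+u^2 * (-4)+u^3 * (-8)+u * (-7)+u^4 * (-1)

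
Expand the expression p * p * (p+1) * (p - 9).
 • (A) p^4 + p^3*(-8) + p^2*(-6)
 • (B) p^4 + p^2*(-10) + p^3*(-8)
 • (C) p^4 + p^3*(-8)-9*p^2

Expanding p * p * (p+1) * (p - 9):
= p^4 + p^3*(-8)-9*p^2
C) p^4 + p^3*(-8)-9*p^2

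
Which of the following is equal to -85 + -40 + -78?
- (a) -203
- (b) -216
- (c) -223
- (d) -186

First: -85 + -40 = -125
Then: -125 + -78 = -203
a) -203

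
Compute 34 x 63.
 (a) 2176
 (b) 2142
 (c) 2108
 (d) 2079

34 * 63 = 2142
b) 2142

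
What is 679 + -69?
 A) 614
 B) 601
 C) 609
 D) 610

679 + -69 = 610
D) 610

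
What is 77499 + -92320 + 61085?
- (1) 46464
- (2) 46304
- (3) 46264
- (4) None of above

First: 77499 + -92320 = -14821
Then: -14821 + 61085 = 46264
3) 46264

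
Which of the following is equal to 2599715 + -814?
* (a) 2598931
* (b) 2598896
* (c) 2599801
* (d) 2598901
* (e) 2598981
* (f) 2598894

2599715 + -814 = 2598901
d) 2598901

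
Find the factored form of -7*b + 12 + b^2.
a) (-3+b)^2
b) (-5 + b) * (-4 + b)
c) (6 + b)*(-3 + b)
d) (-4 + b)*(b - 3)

We need to factor -7*b + 12 + b^2.
The factored form is (-4 + b)*(b - 3).
d) (-4 + b)*(b - 3)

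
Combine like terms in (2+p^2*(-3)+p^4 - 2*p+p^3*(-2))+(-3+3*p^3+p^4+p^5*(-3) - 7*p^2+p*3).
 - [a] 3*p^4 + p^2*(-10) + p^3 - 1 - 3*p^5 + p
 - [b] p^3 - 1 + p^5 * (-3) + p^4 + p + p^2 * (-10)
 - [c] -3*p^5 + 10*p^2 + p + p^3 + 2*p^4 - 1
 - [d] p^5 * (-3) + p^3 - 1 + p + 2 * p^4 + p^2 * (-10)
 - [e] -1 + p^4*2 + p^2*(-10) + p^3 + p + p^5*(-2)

Adding the polynomials and combining like terms:
(2 + p^2*(-3) + p^4 - 2*p + p^3*(-2)) + (-3 + 3*p^3 + p^4 + p^5*(-3) - 7*p^2 + p*3)
= p^5 * (-3) + p^3 - 1 + p + 2 * p^4 + p^2 * (-10)
d) p^5 * (-3) + p^3 - 1 + p + 2 * p^4 + p^2 * (-10)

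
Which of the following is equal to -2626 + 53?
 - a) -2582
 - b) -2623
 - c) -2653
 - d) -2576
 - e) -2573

-2626 + 53 = -2573
e) -2573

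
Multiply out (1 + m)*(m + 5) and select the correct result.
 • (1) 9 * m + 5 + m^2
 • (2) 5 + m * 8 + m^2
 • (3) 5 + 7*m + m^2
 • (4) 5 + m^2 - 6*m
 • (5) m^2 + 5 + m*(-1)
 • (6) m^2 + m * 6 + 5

Expanding (1 + m)*(m + 5):
= m^2 + m * 6 + 5
6) m^2 + m * 6 + 5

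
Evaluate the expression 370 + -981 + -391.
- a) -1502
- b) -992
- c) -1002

First: 370 + -981 = -611
Then: -611 + -391 = -1002
c) -1002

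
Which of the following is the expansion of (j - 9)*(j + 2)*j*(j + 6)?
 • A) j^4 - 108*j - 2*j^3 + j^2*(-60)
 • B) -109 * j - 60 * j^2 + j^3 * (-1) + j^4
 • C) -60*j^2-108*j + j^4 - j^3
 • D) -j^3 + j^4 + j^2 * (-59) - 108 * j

Expanding (j - 9)*(j + 2)*j*(j + 6):
= -60*j^2-108*j + j^4 - j^3
C) -60*j^2-108*j + j^4 - j^3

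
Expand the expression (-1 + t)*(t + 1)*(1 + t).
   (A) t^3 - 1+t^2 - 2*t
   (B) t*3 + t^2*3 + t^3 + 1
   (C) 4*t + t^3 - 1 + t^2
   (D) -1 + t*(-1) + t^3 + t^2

Expanding (-1 + t)*(t + 1)*(1 + t):
= -1 + t*(-1) + t^3 + t^2
D) -1 + t*(-1) + t^3 + t^2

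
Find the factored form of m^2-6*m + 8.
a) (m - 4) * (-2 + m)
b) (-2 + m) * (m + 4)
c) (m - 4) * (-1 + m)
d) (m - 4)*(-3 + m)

We need to factor m^2-6*m + 8.
The factored form is (m - 4) * (-2 + m).
a) (m - 4) * (-2 + m)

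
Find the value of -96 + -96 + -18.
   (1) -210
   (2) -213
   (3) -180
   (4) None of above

First: -96 + -96 = -192
Then: -192 + -18 = -210
1) -210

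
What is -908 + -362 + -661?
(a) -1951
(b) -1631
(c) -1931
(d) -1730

First: -908 + -362 = -1270
Then: -1270 + -661 = -1931
c) -1931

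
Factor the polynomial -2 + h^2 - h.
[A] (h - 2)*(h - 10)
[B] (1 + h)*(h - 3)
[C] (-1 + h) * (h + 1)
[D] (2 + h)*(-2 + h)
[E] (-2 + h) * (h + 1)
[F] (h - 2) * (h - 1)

We need to factor -2 + h^2 - h.
The factored form is (-2 + h) * (h + 1).
E) (-2 + h) * (h + 1)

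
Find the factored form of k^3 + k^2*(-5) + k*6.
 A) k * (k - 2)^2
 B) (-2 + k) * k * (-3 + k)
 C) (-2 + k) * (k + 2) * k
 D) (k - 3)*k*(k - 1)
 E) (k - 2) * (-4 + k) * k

We need to factor k^3 + k^2*(-5) + k*6.
The factored form is (-2 + k) * k * (-3 + k).
B) (-2 + k) * k * (-3 + k)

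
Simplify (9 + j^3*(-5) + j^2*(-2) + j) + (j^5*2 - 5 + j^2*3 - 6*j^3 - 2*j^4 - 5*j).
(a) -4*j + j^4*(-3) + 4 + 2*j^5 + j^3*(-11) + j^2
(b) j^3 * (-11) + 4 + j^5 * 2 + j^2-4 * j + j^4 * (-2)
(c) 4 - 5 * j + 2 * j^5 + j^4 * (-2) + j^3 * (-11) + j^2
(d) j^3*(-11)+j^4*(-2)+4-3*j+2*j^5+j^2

Adding the polynomials and combining like terms:
(9 + j^3*(-5) + j^2*(-2) + j) + (j^5*2 - 5 + j^2*3 - 6*j^3 - 2*j^4 - 5*j)
= j^3 * (-11) + 4 + j^5 * 2 + j^2-4 * j + j^4 * (-2)
b) j^3 * (-11) + 4 + j^5 * 2 + j^2-4 * j + j^4 * (-2)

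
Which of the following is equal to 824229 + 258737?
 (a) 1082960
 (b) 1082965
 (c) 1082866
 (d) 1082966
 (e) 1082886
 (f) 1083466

824229 + 258737 = 1082966
d) 1082966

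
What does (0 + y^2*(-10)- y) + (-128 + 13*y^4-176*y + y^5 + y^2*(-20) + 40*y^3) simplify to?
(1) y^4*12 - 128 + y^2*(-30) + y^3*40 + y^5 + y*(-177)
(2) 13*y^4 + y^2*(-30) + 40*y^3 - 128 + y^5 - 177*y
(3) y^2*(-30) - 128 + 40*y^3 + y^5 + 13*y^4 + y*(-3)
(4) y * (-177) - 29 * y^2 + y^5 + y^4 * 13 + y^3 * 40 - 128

Adding the polynomials and combining like terms:
(0 + y^2*(-10) - y) + (-128 + 13*y^4 - 176*y + y^5 + y^2*(-20) + 40*y^3)
= 13*y^4 + y^2*(-30) + 40*y^3 - 128 + y^5 - 177*y
2) 13*y^4 + y^2*(-30) + 40*y^3 - 128 + y^5 - 177*y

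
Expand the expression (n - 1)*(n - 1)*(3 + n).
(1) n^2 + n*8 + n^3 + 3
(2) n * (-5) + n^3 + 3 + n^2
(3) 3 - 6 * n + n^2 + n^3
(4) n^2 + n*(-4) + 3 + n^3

Expanding (n - 1)*(n - 1)*(3 + n):
= n * (-5) + n^3 + 3 + n^2
2) n * (-5) + n^3 + 3 + n^2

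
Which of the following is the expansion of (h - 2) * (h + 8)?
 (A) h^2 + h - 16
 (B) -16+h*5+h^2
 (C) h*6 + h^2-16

Expanding (h - 2) * (h + 8):
= h*6 + h^2-16
C) h*6 + h^2-16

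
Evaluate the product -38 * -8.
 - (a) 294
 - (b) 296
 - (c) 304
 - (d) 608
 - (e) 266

-38 * -8 = 304
c) 304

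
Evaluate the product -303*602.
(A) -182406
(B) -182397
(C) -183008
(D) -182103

-303 * 602 = -182406
A) -182406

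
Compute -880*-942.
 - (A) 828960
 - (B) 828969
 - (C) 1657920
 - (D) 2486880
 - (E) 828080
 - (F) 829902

-880 * -942 = 828960
A) 828960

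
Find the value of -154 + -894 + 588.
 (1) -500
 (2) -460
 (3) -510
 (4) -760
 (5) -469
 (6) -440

First: -154 + -894 = -1048
Then: -1048 + 588 = -460
2) -460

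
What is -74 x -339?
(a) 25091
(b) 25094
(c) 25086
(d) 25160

-74 * -339 = 25086
c) 25086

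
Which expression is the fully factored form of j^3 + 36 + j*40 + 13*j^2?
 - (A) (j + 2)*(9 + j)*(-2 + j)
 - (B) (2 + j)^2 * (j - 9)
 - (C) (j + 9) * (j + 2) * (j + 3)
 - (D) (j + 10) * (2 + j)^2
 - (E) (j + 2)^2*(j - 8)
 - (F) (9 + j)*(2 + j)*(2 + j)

We need to factor j^3 + 36 + j*40 + 13*j^2.
The factored form is (9 + j)*(2 + j)*(2 + j).
F) (9 + j)*(2 + j)*(2 + j)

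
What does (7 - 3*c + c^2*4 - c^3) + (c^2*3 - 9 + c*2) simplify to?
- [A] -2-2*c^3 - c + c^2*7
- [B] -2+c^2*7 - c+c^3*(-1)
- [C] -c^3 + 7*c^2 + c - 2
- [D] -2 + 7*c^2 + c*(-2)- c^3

Adding the polynomials and combining like terms:
(7 - 3*c + c^2*4 - c^3) + (c^2*3 - 9 + c*2)
= -2+c^2*7 - c+c^3*(-1)
B) -2+c^2*7 - c+c^3*(-1)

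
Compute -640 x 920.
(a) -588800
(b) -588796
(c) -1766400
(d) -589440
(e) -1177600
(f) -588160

-640 * 920 = -588800
a) -588800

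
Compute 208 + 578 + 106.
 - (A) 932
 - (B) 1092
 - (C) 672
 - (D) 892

First: 208 + 578 = 786
Then: 786 + 106 = 892
D) 892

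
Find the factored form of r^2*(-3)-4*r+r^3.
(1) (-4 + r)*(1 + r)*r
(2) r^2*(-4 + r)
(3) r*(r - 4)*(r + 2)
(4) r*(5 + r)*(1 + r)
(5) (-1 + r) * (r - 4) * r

We need to factor r^2*(-3)-4*r+r^3.
The factored form is (-4 + r)*(1 + r)*r.
1) (-4 + r)*(1 + r)*r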